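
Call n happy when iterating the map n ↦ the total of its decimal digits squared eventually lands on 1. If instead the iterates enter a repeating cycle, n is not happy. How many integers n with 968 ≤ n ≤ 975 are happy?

2

968: 968 → 181 → 66 → 72 → 53 → 34 → 25 → 29 → 85 → 89 → 145 → 42 → 20 → 4 → 16 → 37 → 58 → 89  — not happy
969: 969 → 198 → 146 → 53 → 34 → 25 → 29 → 85 → 89 → 145 → 42 → 20 → 4 → 16 → 37 → 58 → 89  — not happy
970: 970 → 130 → 10 → 1  — happy
971: 971 → 131 → 11 → 2 → 4 → 16 → 37 → 58 → 89 → 145 → 42 → 20 → 4  — not happy
972: 972 → 134 → 26 → 40 → 16 → 37 → 58 → 89 → 145 → 42 → 20 → 4 → 16  — not happy
973: 973 → 139 → 91 → 82 → 68 → 100 → 1  — happy
974: 974 → 146 → 53 → 34 → 25 → 29 → 85 → 89 → 145 → 42 → 20 → 4 → 16 → 37 → 58 → 89  — not happy
975: 975 → 155 → 51 → 26 → 40 → 16 → 37 → 58 → 89 → 145 → 42 → 20 → 4 → 16  — not happy
happy: 970, 973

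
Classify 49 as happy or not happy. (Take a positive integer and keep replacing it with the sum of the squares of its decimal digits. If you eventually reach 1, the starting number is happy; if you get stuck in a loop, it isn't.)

49 → 4² + 9² = 16 + 81 = 97
97 → 9² + 7² = 81 + 49 = 130
130 → 1² + 3² + 0² = 1 + 9 + 0 = 10
10 → 1² + 0² = 1 + 0 = 1  — reached 1.

happy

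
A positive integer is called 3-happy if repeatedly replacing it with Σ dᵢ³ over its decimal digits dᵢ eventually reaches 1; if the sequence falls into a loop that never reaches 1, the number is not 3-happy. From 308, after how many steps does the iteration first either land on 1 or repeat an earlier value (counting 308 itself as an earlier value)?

9

308 → 3³ + 0³ + 8³ = 539
539 → 5³ + 3³ + 9³ = 881
881 → 8³ + 8³ + 1³ = 1025
1025 → 1³ + 0³ + 2³ + 5³ = 134
134 → 1³ + 3³ + 4³ = 92
92 → 9³ + 2³ = 737
737 → 7³ + 3³ + 7³ = 713
713 → 7³ + 1³ + 3³ = 371
371 → 3³ + 7³ + 1³ = 371  — 371 repeats.
That took 9 steps.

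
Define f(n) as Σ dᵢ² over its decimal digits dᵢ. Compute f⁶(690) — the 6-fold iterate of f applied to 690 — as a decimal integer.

690 → 6² + 9² + 0² = 36 + 81 + 0 = 117
117 → 1² + 1² + 7² = 1 + 1 + 49 = 51
51 → 5² + 1² = 25 + 1 = 26
26 → 2² + 6² = 4 + 36 = 40
40 → 4² + 0² = 16 + 0 = 16
16 → 1² + 6² = 1 + 36 = 37

37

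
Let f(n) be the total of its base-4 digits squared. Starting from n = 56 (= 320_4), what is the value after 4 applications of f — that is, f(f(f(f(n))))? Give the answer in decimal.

56 = (3,2,0)_4 → 13
13 = (3,1)_4 → 10
10 = (2,2)_4 → 8
8 = (2,0)_4 → 4

4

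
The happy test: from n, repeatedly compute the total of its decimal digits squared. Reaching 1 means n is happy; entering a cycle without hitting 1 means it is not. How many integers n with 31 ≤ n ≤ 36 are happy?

2

31: 31 → 10 → 1  — happy
32: 32 → 13 → 10 → 1  — happy
33: 33 → 18 → 65 → 61 → 37 → 58 → 89 → 145 → 42 → 20 → 4 → 16 → 37  — not happy
34: 34 → 25 → 29 → 85 → 89 → 145 → 42 → 20 → 4 → 16 → 37 → 58 → 89  — not happy
35: 35 → 34 → 25 → 29 → 85 → 89 → 145 → 42 → 20 → 4 → 16 → 37 → 58 → 89  — not happy
36: 36 → 45 → 41 → 17 → 50 → 25 → 29 → 85 → 89 → 145 → 42 → 20 → 4 → 16 → 37 → 58 → 89  — not happy
happy: 31, 32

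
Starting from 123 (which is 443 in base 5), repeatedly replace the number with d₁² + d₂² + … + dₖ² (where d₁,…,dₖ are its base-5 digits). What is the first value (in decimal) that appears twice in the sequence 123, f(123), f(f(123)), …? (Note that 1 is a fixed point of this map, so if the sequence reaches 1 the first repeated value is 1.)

1

123 = (4,4,3)_5 → 4² + 4² + 3² = 41
41 = (1,3,1)_5 → 1² + 3² + 1² = 11
11 = (2,1)_5 → 2² + 1² = 5
5 = (1,0)_5 → 1² + 0² = 1  — reached the fixed point 1.
1 → 1, so 1 is the first repeated value.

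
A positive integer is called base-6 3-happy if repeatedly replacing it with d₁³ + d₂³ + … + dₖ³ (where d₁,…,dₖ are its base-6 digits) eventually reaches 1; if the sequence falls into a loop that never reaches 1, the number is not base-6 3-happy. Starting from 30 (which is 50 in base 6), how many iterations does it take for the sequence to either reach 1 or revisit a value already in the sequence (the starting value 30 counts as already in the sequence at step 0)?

6

30 = (5,0)_6 → 5³ + 0³ = 125
125 = (3,2,5)_6 → 3³ + 2³ + 5³ = 160
160 = (4,2,4)_6 → 4³ + 2³ + 4³ = 136
136 = (3,4,4)_6 → 3³ + 4³ + 4³ = 155
155 = (4,1,5)_6 → 4³ + 1³ + 5³ = 190
190 = (5,1,4)_6 → 5³ + 1³ + 4³ = 190  — 190 repeats.
That took 6 steps.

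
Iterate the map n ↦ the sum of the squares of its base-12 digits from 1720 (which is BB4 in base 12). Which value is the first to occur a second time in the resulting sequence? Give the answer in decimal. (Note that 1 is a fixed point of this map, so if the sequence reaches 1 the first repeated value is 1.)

1720 = (11,11,4)_12 → 11² + 11² + 4² = 258
258 = (1,9,6)_12 → 1² + 9² + 6² = 118
118 = (9,10)_12 → 9² + 10² = 181
181 = (1,3,1)_12 → 1² + 3² + 1² = 11
11 = (11)_12 → 11² = 121
121 = (10,1)_12 → 10² + 1² = 101
101 = (8,5)_12 → 8² + 5² = 89
89 = (7,5)_12 → 7² + 5² = 74
74 = (6,2)_12 → 6² + 2² = 40
40 = (3,4)_12 → 3² + 4² = 25
25 = (2,1)_12 → 2² + 1² = 5
5 = (5)_12 → 5² = 25  — 25 already appeared earlier.

25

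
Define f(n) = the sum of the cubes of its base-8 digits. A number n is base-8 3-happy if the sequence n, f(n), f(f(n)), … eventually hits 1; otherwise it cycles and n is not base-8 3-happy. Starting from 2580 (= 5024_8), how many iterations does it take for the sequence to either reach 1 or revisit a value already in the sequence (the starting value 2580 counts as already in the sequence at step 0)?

11

2580 = (5,0,2,4)_8 → 5³ + 0³ + 2³ + 4³ = 197
197 = (3,0,5)_8 → 3³ + 0³ + 5³ = 152
152 = (2,3,0)_8 → 2³ + 3³ + 0³ = 35
35 = (4,3)_8 → 4³ + 3³ = 91
91 = (1,3,3)_8 → 1³ + 3³ + 3³ = 55
55 = (6,7)_8 → 6³ + 7³ = 559
559 = (1,0,5,7)_8 → 1³ + 0³ + 5³ + 7³ = 469
469 = (7,2,5)_8 → 7³ + 2³ + 5³ = 476
476 = (7,3,4)_8 → 7³ + 3³ + 4³ = 434
434 = (6,6,2)_8 → 6³ + 6³ + 2³ = 440
440 = (6,7,0)_8 → 6³ + 7³ + 0³ = 559  — 559 repeats.
That took 11 steps.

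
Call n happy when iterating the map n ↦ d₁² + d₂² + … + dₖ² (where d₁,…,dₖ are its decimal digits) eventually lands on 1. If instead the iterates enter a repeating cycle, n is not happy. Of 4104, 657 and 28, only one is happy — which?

28

4104: 4104 → 33 → 18 → 65 → 61 → 37 → 58 → 89 → 145 → 42 → 20 → 4 → 16 → 37  — repeats 37 (not happy)
657: 657 → 110 → 2 → 4 → 16 → 37 → 58 → 89 → 145 → 42 → 20 → 4  — repeats 4 (not happy)
28: 28 → 68 → 100 → 1  — reaches 1 (happy)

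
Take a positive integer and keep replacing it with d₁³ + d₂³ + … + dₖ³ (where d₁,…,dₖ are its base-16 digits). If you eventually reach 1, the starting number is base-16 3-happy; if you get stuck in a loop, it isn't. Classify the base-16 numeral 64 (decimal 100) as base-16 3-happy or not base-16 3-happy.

base-16 3-happy

100 = (6,4)_16 → 6³ + 4³ = 280
280 = (1,1,8)_16 → 1³ + 1³ + 8³ = 514
514 = (2,0,2)_16 → 2³ + 0³ + 2³ = 16
16 = (1,0)_16 → 1³ + 0³ = 1  — reached 1.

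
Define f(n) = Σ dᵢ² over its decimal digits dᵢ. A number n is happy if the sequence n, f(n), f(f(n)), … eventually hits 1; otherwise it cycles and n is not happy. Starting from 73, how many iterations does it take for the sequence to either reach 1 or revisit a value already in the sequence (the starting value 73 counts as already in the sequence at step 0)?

9

73 → 7² + 3² = 49 + 9 = 58
58 → 5² + 8² = 25 + 64 = 89
89 → 8² + 9² = 64 + 81 = 145
145 → 1² + 4² + 5² = 1 + 16 + 25 = 42
42 → 4² + 2² = 16 + 4 = 20
20 → 2² + 0² = 4 + 0 = 4
4 → 4² = 16
16 → 1² + 6² = 1 + 36 = 37
37 → 3² + 7² = 9 + 49 = 58  — 58 repeats.
That took 9 steps.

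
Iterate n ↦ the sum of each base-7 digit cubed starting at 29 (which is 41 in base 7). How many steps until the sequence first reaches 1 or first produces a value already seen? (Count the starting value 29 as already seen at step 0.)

10

29 = (4,1)_7 → 4³ + 1³ = 64 + 1 = 65
65 = (1,2,2)_7 → 1³ + 2³ + 2³ = 1 + 8 + 8 = 17
17 = (2,3)_7 → 2³ + 3³ = 8 + 27 = 35
35 = (5,0)_7 → 5³ + 0³ = 125 + 0 = 125
125 = (2,3,6)_7 → 2³ + 3³ + 6³ = 8 + 27 + 216 = 251
251 = (5,0,6)_7 → 5³ + 0³ + 6³ = 125 + 0 + 216 = 341
341 = (6,6,5)_7 → 6³ + 6³ + 5³ = 216 + 216 + 125 = 557
557 = (1,4,2,4)_7 → 1³ + 4³ + 2³ + 4³ = 1 + 64 + 8 + 64 = 137
137 = (2,5,4)_7 → 2³ + 5³ + 4³ = 8 + 125 + 64 = 197
197 = (4,0,1)_7 → 4³ + 0³ + 1³ = 64 + 0 + 1 = 65  — 65 repeats.
That took 10 steps.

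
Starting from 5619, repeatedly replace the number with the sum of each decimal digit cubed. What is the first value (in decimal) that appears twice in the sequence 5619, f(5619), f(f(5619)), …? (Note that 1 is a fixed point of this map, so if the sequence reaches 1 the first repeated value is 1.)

153

5619 → 5³ + 6³ + 1³ + 9³ = 1071
1071 → 1³ + 0³ + 7³ + 1³ = 345
345 → 3³ + 4³ + 5³ = 216
216 → 2³ + 1³ + 6³ = 225
225 → 2³ + 2³ + 5³ = 141
141 → 1³ + 4³ + 1³ = 66
66 → 6³ + 6³ = 432
432 → 4³ + 3³ + 2³ = 99
99 → 9³ + 9³ = 1458
1458 → 1³ + 4³ + 5³ + 8³ = 702
702 → 7³ + 0³ + 2³ = 351
351 → 3³ + 5³ + 1³ = 153
153 → 1³ + 5³ + 3³ = 153  — 153 already appeared earlier.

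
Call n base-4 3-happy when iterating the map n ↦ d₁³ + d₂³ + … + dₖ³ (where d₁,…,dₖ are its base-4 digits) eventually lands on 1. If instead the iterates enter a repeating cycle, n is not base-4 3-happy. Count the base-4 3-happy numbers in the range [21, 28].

2

21: 21 → 3 → 27 → 36 → 9 → 9  (repeats 9)
22: 22 → 10 → 16 → 1  (reaches 1)
23: 23 → 29 → 29  (repeats 29)
24: 24 → 9 → 9  (repeats 9)
25: 25 → 10 → 16 → 1  (reaches 1)
26: 26 → 17 → 2 → 8 → 8  (repeats 8)
27: 27 → 36 → 9 → 9  (repeats 9)
28: 28 → 28  (repeats 28)
base-4 3-happy: 22, 25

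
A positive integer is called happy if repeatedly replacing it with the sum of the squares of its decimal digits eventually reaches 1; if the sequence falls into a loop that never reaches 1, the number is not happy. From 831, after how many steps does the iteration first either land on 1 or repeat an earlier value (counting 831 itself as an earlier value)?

831 → 74
74 → 65
65 → 61
61 → 37
37 → 58
58 → 89
89 → 145
145 → 42
42 → 20
20 → 4
4 → 16
16 → 37  — 37 repeats.
That took 12 steps.

12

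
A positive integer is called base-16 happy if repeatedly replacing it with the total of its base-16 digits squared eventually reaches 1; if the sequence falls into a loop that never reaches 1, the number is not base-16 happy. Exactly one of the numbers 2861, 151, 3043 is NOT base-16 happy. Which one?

2861

2861: 2861 → 294 → 41 → 85 → 50 → 13 → 169 → 181 → 146 → 85  — repeats 85 (not base-16 happy)
151: 151 → 130 → 68 → 32 → 4 → 16 → 1  — reaches 1 (base-16 happy)
3043: 3043 → 326 → 53 → 34 → 8 → 64 → 16 → 1  — reaches 1 (base-16 happy)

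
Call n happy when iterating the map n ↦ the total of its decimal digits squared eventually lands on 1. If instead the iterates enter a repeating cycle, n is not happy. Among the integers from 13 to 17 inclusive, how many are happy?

1

13: 13 → 10 → 1  — happy
14: 14 → 17 → 50 → 25 → 29 → 85 → 89 → 145 → 42 → 20 → 4 → 16 → 37 → 58 → 89  — not happy
15: 15 → 26 → 40 → 16 → 37 → 58 → 89 → 145 → 42 → 20 → 4 → 16  — not happy
16: 16 → 37 → 58 → 89 → 145 → 42 → 20 → 4 → 16  — not happy
17: 17 → 50 → 25 → 29 → 85 → 89 → 145 → 42 → 20 → 4 → 16 → 37 → 58 → 89  — not happy
happy: 13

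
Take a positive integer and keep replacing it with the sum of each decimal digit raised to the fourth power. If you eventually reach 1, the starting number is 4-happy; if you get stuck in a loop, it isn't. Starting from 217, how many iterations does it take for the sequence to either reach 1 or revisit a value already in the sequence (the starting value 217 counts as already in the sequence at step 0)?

217 → 2⁴ + 1⁴ + 7⁴ = 2418
2418 → 2⁴ + 4⁴ + 1⁴ + 8⁴ = 4369
4369 → 4⁴ + 3⁴ + 6⁴ + 9⁴ = 8194
8194 → 8⁴ + 1⁴ + 9⁴ + 4⁴ = 10914
10914 → 1⁴ + 0⁴ + 9⁴ + 1⁴ + 4⁴ = 6819
6819 → 6⁴ + 8⁴ + 1⁴ + 9⁴ = 11954
11954 → 1⁴ + 1⁴ + 9⁴ + 5⁴ + 4⁴ = 7444
7444 → 7⁴ + 4⁴ + 4⁴ + 4⁴ = 3169
3169 → 3⁴ + 1⁴ + 6⁴ + 9⁴ = 7939
7939 → 7⁴ + 9⁴ + 3⁴ + 9⁴ = 15604
15604 → 1⁴ + 5⁴ + 6⁴ + 0⁴ + 4⁴ = 2178
2178 → 2⁴ + 1⁴ + 7⁴ + 8⁴ = 6514
6514 → 6⁴ + 5⁴ + 1⁴ + 4⁴ = 2178  — 2178 repeats.
That took 13 steps.

13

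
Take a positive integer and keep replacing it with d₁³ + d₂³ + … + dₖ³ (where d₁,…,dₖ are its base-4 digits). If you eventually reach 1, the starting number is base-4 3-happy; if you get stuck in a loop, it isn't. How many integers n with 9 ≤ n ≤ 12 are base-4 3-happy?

9: 9 → 9  — not base-4 3-happy
10: 10 → 16 → 1  — base-4 3-happy
11: 11 → 35 → 35  — not base-4 3-happy
12: 12 → 27 → 36 → 9 → 9  — not base-4 3-happy
base-4 3-happy: 10

1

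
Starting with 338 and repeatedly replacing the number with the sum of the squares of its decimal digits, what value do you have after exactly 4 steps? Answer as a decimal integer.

1

338 → 82
82 → 68
68 → 100
100 → 1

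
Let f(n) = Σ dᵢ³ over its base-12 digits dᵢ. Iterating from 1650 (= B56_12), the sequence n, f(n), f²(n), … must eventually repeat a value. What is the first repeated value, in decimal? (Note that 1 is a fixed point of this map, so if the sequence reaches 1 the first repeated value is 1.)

1650 = (11,5,6)_12 → 1672
1672 = (11,7,4)_12 → 1738
1738 = (1,0,0,10)_12 → 1001
1001 = (6,11,5)_12 → 1672  — 1672 already appeared earlier.

1672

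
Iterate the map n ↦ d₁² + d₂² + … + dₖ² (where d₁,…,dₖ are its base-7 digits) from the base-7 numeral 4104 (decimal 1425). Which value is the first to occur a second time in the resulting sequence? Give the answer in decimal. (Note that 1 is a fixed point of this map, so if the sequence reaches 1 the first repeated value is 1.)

1425 = (4,1,0,4)_7 → 33
33 = (4,5)_7 → 41
41 = (5,6)_7 → 61
61 = (1,1,5)_7 → 27
27 = (3,6)_7 → 45
45 = (6,3)_7 → 45  — 45 already appeared earlier.

45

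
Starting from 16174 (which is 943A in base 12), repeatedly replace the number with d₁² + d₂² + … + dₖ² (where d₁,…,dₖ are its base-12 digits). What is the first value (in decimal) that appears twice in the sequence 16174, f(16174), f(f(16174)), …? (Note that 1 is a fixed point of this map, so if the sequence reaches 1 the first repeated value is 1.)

25

16174 = (9,4,3,10)_12 → 9² + 4² + 3² + 10² = 81 + 16 + 9 + 100 = 206
206 = (1,5,2)_12 → 1² + 5² + 2² = 1 + 25 + 4 = 30
30 = (2,6)_12 → 2² + 6² = 4 + 36 = 40
40 = (3,4)_12 → 3² + 4² = 9 + 16 = 25
25 = (2,1)_12 → 2² + 1² = 4 + 1 = 5
5 = (5)_12 → 5² = 25  — 25 already appeared earlier.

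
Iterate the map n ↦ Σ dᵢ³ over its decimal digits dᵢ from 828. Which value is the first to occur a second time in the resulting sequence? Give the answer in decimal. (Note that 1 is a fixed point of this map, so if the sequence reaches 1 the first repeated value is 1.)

828 → 8³ + 2³ + 8³ = 1032
1032 → 1³ + 0³ + 3³ + 2³ = 36
36 → 3³ + 6³ = 243
243 → 2³ + 4³ + 3³ = 99
99 → 9³ + 9³ = 1458
1458 → 1³ + 4³ + 5³ + 8³ = 702
702 → 7³ + 0³ + 2³ = 351
351 → 3³ + 5³ + 1³ = 153
153 → 1³ + 5³ + 3³ = 153  — 153 already appeared earlier.

153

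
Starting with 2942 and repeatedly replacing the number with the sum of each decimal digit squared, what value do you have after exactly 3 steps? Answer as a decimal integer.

40

2942 → 2² + 9² + 4² + 2² = 105
105 → 1² + 0² + 5² = 26
26 → 2² + 6² = 40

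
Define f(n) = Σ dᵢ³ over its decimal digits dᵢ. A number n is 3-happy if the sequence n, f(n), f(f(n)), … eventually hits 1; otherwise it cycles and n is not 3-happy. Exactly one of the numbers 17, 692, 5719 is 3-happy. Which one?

5719

17: 17 → 344 → 155 → 251 → 134 → 92 → 737 → 713 → 371 → 371  — repeats 371 (not 3-happy)
692: 692 → 953 → 881 → 1025 → 134 → 92 → 737 → 713 → 371 → 371  — repeats 371 (not 3-happy)
5719: 5719 → 1198 → 1243 → 100 → 1  — reaches 1 (3-happy)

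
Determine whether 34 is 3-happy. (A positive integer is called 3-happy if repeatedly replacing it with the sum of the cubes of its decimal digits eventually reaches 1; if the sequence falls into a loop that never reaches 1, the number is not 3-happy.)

not 3-happy

34 → 3³ + 4³ = 27 + 64 = 91
91 → 9³ + 1³ = 729 + 1 = 730
730 → 7³ + 3³ + 0³ = 343 + 27 + 0 = 370
370 → 3³ + 7³ + 0³ = 27 + 343 + 0 = 370  — 370 already seen; the sequence cycles without reaching 1.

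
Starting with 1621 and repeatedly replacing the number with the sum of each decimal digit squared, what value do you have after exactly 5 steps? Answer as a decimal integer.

37

1621 → 1² + 6² + 2² + 1² = 1 + 36 + 4 + 1 = 42
42 → 4² + 2² = 16 + 4 = 20
20 → 2² + 0² = 4 + 0 = 4
4 → 4² = 16
16 → 1² + 6² = 1 + 36 = 37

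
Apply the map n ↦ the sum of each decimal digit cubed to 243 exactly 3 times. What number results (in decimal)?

702

243 → 2³ + 4³ + 3³ = 99
99 → 9³ + 9³ = 1458
1458 → 1³ + 4³ + 5³ + 8³ = 702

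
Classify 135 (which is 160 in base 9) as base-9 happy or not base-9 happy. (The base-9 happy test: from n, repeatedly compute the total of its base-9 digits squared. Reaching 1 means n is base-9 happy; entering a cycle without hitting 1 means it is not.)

135 = (1,6,0)_9 → 1² + 6² + 0² = 1 + 36 + 0 = 37
37 = (4,1)_9 → 4² + 1² = 16 + 1 = 17
17 = (1,8)_9 → 1² + 8² = 1 + 64 = 65
65 = (7,2)_9 → 7² + 2² = 49 + 4 = 53
53 = (5,8)_9 → 5² + 8² = 25 + 64 = 89
89 = (1,0,8)_9 → 1² + 0² + 8² = 1 + 0 + 64 = 65  — 65 already seen; the sequence cycles without reaching 1.

not base-9 happy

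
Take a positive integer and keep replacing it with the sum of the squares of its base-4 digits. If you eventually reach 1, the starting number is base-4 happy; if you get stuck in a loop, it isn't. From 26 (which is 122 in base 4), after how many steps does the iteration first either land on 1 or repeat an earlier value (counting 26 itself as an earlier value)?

26 = (1,2,2)_4 → 1² + 2² + 2² = 9
9 = (2,1)_4 → 2² + 1² = 5
5 = (1,1)_4 → 1² + 1² = 2
2 = (2)_4 → 2² = 4
4 = (1,0)_4 → 1² + 0² = 1  — reached 1.
That took 5 steps.

5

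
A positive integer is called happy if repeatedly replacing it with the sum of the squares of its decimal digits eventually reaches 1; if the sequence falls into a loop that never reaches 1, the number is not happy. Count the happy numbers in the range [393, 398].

1

393: 393 → 99 → 162 → 41 → 17 → 50 → 25 → 29 → 85 → 89 → 145 → 42 → 20 → 4 → 16 → 37 → 58 → 89  — not happy
394: 394 → 106 → 37 → 58 → 89 → 145 → 42 → 20 → 4 → 16 → 37  — not happy
395: 395 → 115 → 27 → 53 → 34 → 25 → 29 → 85 → 89 → 145 → 42 → 20 → 4 → 16 → 37 → 58 → 89  — not happy
396: 396 → 126 → 41 → 17 → 50 → 25 → 29 → 85 → 89 → 145 → 42 → 20 → 4 → 16 → 37 → 58 → 89  — not happy
397: 397 → 139 → 91 → 82 → 68 → 100 → 1  — happy
398: 398 → 154 → 42 → 20 → 4 → 16 → 37 → 58 → 89 → 145 → 42  — not happy
happy: 397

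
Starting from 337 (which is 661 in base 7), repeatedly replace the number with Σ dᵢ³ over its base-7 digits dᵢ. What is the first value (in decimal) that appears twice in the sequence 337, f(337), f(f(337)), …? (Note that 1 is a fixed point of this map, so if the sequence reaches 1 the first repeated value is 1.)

337 = (6,6,1)_7 → 6³ + 6³ + 1³ = 433
433 = (1,1,5,6)_7 → 1³ + 1³ + 5³ + 6³ = 343
343 = (1,0,0,0)_7 → 1³ + 0³ + 0³ + 0³ = 1  — reached the fixed point 1.
1 → 1, so 1 is the first repeated value.

1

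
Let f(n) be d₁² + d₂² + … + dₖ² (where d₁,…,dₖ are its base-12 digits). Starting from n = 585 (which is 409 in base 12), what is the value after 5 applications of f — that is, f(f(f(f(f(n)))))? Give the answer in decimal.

65

585 = (4,0,9)_12 → 4² + 0² + 9² = 97
97 = (8,1)_12 → 8² + 1² = 65
65 = (5,5)_12 → 5² + 5² = 50
50 = (4,2)_12 → 4² + 2² = 20
20 = (1,8)_12 → 1² + 8² = 65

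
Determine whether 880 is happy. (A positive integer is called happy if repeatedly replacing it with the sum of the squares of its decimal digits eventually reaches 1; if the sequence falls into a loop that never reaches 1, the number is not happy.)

880 → 8² + 8² + 0² = 128
128 → 1² + 2² + 8² = 69
69 → 6² + 9² = 117
117 → 1² + 1² + 7² = 51
51 → 5² + 1² = 26
26 → 2² + 6² = 40
40 → 4² + 0² = 16
16 → 1² + 6² = 37
37 → 3² + 7² = 58
58 → 5² + 8² = 89
89 → 8² + 9² = 145
145 → 1² + 4² + 5² = 42
42 → 4² + 2² = 20
20 → 2² + 0² = 4
4 → 4² = 16  — 16 already seen; the sequence cycles without reaching 1.

not happy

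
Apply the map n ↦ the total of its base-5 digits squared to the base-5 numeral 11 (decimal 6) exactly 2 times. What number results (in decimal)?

6 = (1,1)_5 → 2
2 = (2)_5 → 4

4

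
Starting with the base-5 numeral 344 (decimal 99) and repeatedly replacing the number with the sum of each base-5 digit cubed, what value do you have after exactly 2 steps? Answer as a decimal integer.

99 = (3,4,4)_5 → 155
155 = (1,1,1,0)_5 → 3

3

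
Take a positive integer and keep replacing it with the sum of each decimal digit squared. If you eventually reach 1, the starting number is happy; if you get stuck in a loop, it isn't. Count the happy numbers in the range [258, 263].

258: 258 → 93 → 90 → 81 → 65 → 61 → 37 → 58 → 89 → 145 → 42 → 20 → 4 → 16 → 37  (repeats 37)
259: 259 → 110 → 2 → 4 → 16 → 37 → 58 → 89 → 145 → 42 → 20 → 4  (repeats 4)
260: 260 → 40 → 16 → 37 → 58 → 89 → 145 → 42 → 20 → 4 → 16  (repeats 16)
261: 261 → 41 → 17 → 50 → 25 → 29 → 85 → 89 → 145 → 42 → 20 → 4 → 16 → 37 → 58 → 89  (repeats 89)
262: 262 → 44 → 32 → 13 → 10 → 1  (reaches 1)
263: 263 → 49 → 97 → 130 → 10 → 1  (reaches 1)
happy: 262, 263

2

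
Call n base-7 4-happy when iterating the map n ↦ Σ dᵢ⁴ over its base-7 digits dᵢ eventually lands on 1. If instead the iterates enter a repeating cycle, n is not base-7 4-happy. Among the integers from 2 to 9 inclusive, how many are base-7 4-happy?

1

2: 2 → 16 → 32 → 512 → 164 → 178 → 418 → 708 → 98 → 16  — not base-7 4-happy
3: 3 → 81 → 513 → 179 → 593 → 1251 → 1043 → 97 → 2593 → 1459 → 963 → 1153 → 803 → 673 → 1923 → 1507 → 913 → 609 → 707 → 97  — not base-7 4-happy
4: 4 → 256 → 882 → 272 → 2002 → 2546 → 1938 → 2258 → 1808 → 1938  — not base-7 4-happy
5: 5 → 625 → 1267 → 1633 → 913 → 609 → 707 → 97 → 2593 → 1459 → 963 → 1153 → 803 → 673 → 1923 → 1507 → 913  — not base-7 4-happy
6: 6 → 1296 → 788 → 288 → 1922 → 1138 → 354 → 258 → 1922  — not base-7 4-happy
7: 7 → 1  — base-7 4-happy
8: 8 → 2 → 16 → 32 → 512 → 164 → 178 → 418 → 708 → 98 → 16  — not base-7 4-happy
9: 9 → 17 → 97 → 2593 → 1459 → 963 → 1153 → 803 → 673 → 1923 → 1507 → 913 → 609 → 707 → 97  — not base-7 4-happy
base-7 4-happy: 7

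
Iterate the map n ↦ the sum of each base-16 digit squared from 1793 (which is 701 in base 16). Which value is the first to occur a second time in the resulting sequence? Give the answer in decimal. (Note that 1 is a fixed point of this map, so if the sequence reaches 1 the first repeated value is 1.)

50

1793 = (7,0,1)_16 → 7² + 0² + 1² = 49 + 0 + 1 = 50
50 = (3,2)_16 → 3² + 2² = 9 + 4 = 13
13 = (13)_16 → 13² = 169
169 = (10,9)_16 → 10² + 9² = 100 + 81 = 181
181 = (11,5)_16 → 11² + 5² = 121 + 25 = 146
146 = (9,2)_16 → 9² + 2² = 81 + 4 = 85
85 = (5,5)_16 → 5² + 5² = 25 + 25 = 50  — 50 already appeared earlier.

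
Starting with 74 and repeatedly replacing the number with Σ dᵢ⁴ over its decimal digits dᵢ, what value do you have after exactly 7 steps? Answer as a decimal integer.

13139

74 → 7⁴ + 4⁴ = 2657
2657 → 2⁴ + 6⁴ + 5⁴ + 7⁴ = 4338
4338 → 4⁴ + 3⁴ + 3⁴ + 8⁴ = 4514
4514 → 4⁴ + 5⁴ + 1⁴ + 4⁴ = 1138
1138 → 1⁴ + 1⁴ + 3⁴ + 8⁴ = 4179
4179 → 4⁴ + 1⁴ + 7⁴ + 9⁴ = 9219
9219 → 9⁴ + 2⁴ + 1⁴ + 9⁴ = 13139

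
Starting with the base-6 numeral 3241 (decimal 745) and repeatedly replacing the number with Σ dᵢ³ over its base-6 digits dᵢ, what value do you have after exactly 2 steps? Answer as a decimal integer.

136

745 = (3,2,4,1)_6 → 3³ + 2³ + 4³ + 1³ = 27 + 8 + 64 + 1 = 100
100 = (2,4,4)_6 → 2³ + 4³ + 4³ = 8 + 64 + 64 = 136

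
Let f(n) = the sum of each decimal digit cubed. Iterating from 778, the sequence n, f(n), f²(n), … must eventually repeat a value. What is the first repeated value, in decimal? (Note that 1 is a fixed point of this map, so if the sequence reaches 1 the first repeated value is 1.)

1

778 → 7³ + 7³ + 8³ = 343 + 343 + 512 = 1198
1198 → 1³ + 1³ + 9³ + 8³ = 1 + 1 + 729 + 512 = 1243
1243 → 1³ + 2³ + 4³ + 3³ = 1 + 8 + 64 + 27 = 100
100 → 1³ + 0³ + 0³ = 1 + 0 + 0 = 1  — reached the fixed point 1.
1 → 1, so 1 is the first repeated value.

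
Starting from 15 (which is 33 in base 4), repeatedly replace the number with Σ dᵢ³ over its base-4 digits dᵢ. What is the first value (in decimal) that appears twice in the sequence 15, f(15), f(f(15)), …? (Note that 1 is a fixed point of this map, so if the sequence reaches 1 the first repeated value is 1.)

15 = (3,3)_4 → 3³ + 3³ = 54
54 = (3,1,2)_4 → 3³ + 1³ + 2³ = 36
36 = (2,1,0)_4 → 2³ + 1³ + 0³ = 9
9 = (2,1)_4 → 2³ + 1³ = 9  — 9 already appeared earlier.

9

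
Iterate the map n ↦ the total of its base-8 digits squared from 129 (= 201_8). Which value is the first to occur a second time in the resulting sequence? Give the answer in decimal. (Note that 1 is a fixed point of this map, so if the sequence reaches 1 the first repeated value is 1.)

129 = (2,0,1)_8 → 2² + 0² + 1² = 5
5 = (5)_8 → 5² = 25
25 = (3,1)_8 → 3² + 1² = 10
10 = (1,2)_8 → 1² + 2² = 5  — 5 already appeared earlier.

5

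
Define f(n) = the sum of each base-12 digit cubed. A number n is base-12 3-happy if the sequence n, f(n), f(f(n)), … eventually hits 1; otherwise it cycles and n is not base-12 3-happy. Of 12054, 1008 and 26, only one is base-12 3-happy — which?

12054: 12054 → 2275 → 1100 → 1198 → 1539 → 1539  — repeats 1539 (not base-12 3-happy)
1008: 1008 → 343 → 415 → 1351 → 1136 → 1855 → 1344 → 793 → 342 → 288 → 8 → 512 → 755 → 1464 → 1008  — repeats 1008 (not base-12 3-happy)
26: 26 → 16 → 65 → 250 → 1513 → 1217 → 762 → 368 → 736 → 190 → 1028 → 856 → 1520 → 1728 → 1  — reaches 1 (base-12 3-happy)

26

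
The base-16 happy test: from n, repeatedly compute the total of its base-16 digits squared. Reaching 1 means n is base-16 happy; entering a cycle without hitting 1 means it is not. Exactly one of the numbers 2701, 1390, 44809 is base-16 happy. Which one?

1390

2701: 2701 → 333 → 186 → 221 → 338 → 30 → 197 → 169 → 181 → 146 → 85 → 50 → 13 → 169  — repeats 169 (not base-16 happy)
1390: 1390 → 257 → 2 → 4 → 16 → 1  — reaches 1 (base-16 happy)
44809: 44809 → 406 → 118 → 85 → 50 → 13 → 169 → 181 → 146 → 85  — repeats 85 (not base-16 happy)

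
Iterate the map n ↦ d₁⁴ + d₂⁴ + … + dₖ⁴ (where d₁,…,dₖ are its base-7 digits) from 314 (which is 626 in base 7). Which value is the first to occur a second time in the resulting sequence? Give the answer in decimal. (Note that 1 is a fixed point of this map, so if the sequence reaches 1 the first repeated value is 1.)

2258

314 = (6,2,6)_7 → 6⁴ + 2⁴ + 6⁴ = 2608
2608 = (1,0,4,1,4)_7 → 1⁴ + 0⁴ + 4⁴ + 1⁴ + 4⁴ = 514
514 = (1,3,3,3)_7 → 1⁴ + 3⁴ + 3⁴ + 3⁴ = 244
244 = (4,6,6)_7 → 4⁴ + 6⁴ + 6⁴ = 2848
2848 = (1,1,2,0,6)_7 → 1⁴ + 1⁴ + 2⁴ + 0⁴ + 6⁴ = 1314
1314 = (3,5,5,5)_7 → 3⁴ + 5⁴ + 5⁴ + 5⁴ = 1956
1956 = (5,4,6,3)_7 → 5⁴ + 4⁴ + 6⁴ + 3⁴ = 2258
2258 = (6,4,0,4)_7 → 6⁴ + 4⁴ + 0⁴ + 4⁴ = 1808
1808 = (5,1,6,2)_7 → 5⁴ + 1⁴ + 6⁴ + 2⁴ = 1938
1938 = (5,4,3,6)_7 → 5⁴ + 4⁴ + 3⁴ + 6⁴ = 2258  — 2258 already appeared earlier.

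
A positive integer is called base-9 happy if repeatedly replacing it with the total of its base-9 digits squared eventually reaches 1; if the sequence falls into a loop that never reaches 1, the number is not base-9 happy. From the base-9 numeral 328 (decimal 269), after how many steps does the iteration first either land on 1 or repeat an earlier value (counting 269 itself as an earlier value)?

5

269 = (3,2,8)_9 → 77
77 = (8,5)_9 → 89
89 = (1,0,8)_9 → 65
65 = (7,2)_9 → 53
53 = (5,8)_9 → 89  — 89 repeats.
That took 5 steps.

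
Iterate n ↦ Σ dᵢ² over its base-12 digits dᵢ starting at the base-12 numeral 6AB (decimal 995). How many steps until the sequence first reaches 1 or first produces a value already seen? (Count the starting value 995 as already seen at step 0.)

6

995 = (6,10,11)_12 → 6² + 10² + 11² = 257
257 = (1,9,5)_12 → 1² + 9² + 5² = 107
107 = (8,11)_12 → 8² + 11² = 185
185 = (1,3,5)_12 → 1² + 3² + 5² = 35
35 = (2,11)_12 → 2² + 11² = 125
125 = (10,5)_12 → 10² + 5² = 125  — 125 repeats.
That took 6 steps.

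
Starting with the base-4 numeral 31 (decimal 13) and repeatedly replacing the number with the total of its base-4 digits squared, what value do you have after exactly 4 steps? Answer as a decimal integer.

1

13 = (3,1)_4 → 3² + 1² = 9 + 1 = 10
10 = (2,2)_4 → 2² + 2² = 4 + 4 = 8
8 = (2,0)_4 → 2² + 0² = 4 + 0 = 4
4 = (1,0)_4 → 1² + 0² = 1 + 0 = 1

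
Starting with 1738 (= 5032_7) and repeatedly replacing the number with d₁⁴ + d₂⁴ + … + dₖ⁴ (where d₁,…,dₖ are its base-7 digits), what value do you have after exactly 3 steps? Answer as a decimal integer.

1922

1738 = (5,0,3,2)_7 → 5⁴ + 0⁴ + 3⁴ + 2⁴ = 625 + 0 + 81 + 16 = 722
722 = (2,0,5,1)_7 → 2⁴ + 0⁴ + 5⁴ + 1⁴ = 16 + 0 + 625 + 1 = 642
642 = (1,6,0,5)_7 → 1⁴ + 6⁴ + 0⁴ + 5⁴ = 1 + 1296 + 0 + 625 = 1922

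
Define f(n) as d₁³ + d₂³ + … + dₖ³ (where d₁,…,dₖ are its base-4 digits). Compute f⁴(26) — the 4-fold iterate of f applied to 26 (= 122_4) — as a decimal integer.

26 = (1,2,2)_4 → 1³ + 2³ + 2³ = 1 + 8 + 8 = 17
17 = (1,0,1)_4 → 1³ + 0³ + 1³ = 1 + 0 + 1 = 2
2 = (2)_4 → 2³ = 8
8 = (2,0)_4 → 2³ + 0³ = 8 + 0 = 8

8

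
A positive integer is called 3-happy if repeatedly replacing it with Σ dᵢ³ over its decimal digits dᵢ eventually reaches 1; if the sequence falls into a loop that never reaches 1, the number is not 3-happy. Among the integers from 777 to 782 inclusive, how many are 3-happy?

777: 777 → 1029 → 738 → 882 → 1032 → 36 → 243 → 99 → 1458 → 702 → 351 → 153 → 153  (repeats 153)
778: 778 → 1198 → 1243 → 100 → 1  (reaches 1)
779: 779 → 1415 → 191 → 731 → 371 → 371  (repeats 371)
780: 780 → 855 → 762 → 567 → 684 → 792 → 1080 → 513 → 153 → 153  (repeats 153)
781: 781 → 856 → 853 → 664 → 496 → 1009 → 730 → 370 → 370  (repeats 370)
782: 782 → 863 → 755 → 593 → 881 → 1025 → 134 → 92 → 737 → 713 → 371 → 371  (repeats 371)
3-happy: 778

1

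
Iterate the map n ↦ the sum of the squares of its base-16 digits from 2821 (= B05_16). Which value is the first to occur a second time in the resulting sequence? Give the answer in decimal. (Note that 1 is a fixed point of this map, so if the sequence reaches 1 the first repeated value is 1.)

146

2821 = (11,0,5)_16 → 11² + 0² + 5² = 146
146 = (9,2)_16 → 9² + 2² = 85
85 = (5,5)_16 → 5² + 5² = 50
50 = (3,2)_16 → 3² + 2² = 13
13 = (13)_16 → 13² = 169
169 = (10,9)_16 → 10² + 9² = 181
181 = (11,5)_16 → 11² + 5² = 146  — 146 already appeared earlier.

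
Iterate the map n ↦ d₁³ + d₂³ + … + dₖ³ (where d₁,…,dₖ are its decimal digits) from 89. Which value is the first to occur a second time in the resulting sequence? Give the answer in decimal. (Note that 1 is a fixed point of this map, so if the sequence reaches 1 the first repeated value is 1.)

407

89 → 8³ + 9³ = 512 + 729 = 1241
1241 → 1³ + 2³ + 4³ + 1³ = 1 + 8 + 64 + 1 = 74
74 → 7³ + 4³ = 343 + 64 = 407
407 → 4³ + 0³ + 7³ = 64 + 0 + 343 = 407  — 407 already appeared earlier.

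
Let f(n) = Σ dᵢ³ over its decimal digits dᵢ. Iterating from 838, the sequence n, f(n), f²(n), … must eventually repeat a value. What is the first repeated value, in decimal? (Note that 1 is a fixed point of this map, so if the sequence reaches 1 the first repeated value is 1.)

352

838 → 8³ + 3³ + 8³ = 1051
1051 → 1³ + 0³ + 5³ + 1³ = 127
127 → 1³ + 2³ + 7³ = 352
352 → 3³ + 5³ + 2³ = 160
160 → 1³ + 6³ + 0³ = 217
217 → 2³ + 1³ + 7³ = 352  — 352 already appeared earlier.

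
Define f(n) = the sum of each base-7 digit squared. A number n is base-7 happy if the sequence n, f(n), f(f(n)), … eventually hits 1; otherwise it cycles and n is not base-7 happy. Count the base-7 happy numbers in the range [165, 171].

1

165: 165 → 29 → 17 → 13 → 37 → 29  (repeats 29)
166: 166 → 38 → 34 → 52 → 10 → 10  (repeats 10)
167: 167 → 49 → 1  (reaches 1)
168: 168 → 18 → 20 → 40 → 50 → 2 → 4 → 16 → 8 → 2  (repeats 2)
169: 169 → 19 → 29 → 17 → 13 → 37 → 29  (repeats 29)
170: 170 → 22 → 10 → 10  (repeats 10)
171: 171 → 27 → 45 → 45  (repeats 45)
base-7 happy: 167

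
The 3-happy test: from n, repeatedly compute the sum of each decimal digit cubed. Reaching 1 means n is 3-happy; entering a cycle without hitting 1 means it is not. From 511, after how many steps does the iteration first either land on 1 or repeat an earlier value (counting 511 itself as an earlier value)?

511 → 127
127 → 352
352 → 160
160 → 217
217 → 352  — 352 repeats.
That took 5 steps.

5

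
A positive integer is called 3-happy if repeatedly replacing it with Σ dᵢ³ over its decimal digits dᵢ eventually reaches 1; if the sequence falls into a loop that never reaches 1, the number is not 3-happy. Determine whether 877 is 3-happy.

877 → 8³ + 7³ + 7³ = 512 + 343 + 343 = 1198
1198 → 1³ + 1³ + 9³ + 8³ = 1 + 1 + 729 + 512 = 1243
1243 → 1³ + 2³ + 4³ + 3³ = 1 + 8 + 64 + 27 = 100
100 → 1³ + 0³ + 0³ = 1 + 0 + 0 = 1  — reached 1.

3-happy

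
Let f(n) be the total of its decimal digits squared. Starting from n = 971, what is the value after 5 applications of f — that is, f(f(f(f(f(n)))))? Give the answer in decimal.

971 → 9² + 7² + 1² = 81 + 49 + 1 = 131
131 → 1² + 3² + 1² = 1 + 9 + 1 = 11
11 → 1² + 1² = 1 + 1 = 2
2 → 2² = 4
4 → 4² = 16

16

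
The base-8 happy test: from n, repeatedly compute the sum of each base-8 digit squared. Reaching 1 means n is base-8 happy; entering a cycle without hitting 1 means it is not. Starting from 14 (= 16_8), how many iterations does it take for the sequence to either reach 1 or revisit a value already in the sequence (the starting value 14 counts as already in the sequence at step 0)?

14 = (1,6)_8 → 1² + 6² = 37
37 = (4,5)_8 → 4² + 5² = 41
41 = (5,1)_8 → 5² + 1² = 26
26 = (3,2)_8 → 3² + 2² = 13
13 = (1,5)_8 → 1² + 5² = 26  — 26 repeats.
That took 5 steps.

5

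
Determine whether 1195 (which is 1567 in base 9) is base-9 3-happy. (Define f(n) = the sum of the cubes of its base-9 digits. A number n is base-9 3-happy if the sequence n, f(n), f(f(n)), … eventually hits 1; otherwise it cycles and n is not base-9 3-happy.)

base-9 3-happy

1195 = (1,5,6,7)_9 → 1³ + 5³ + 6³ + 7³ = 685
685 = (8,4,1)_9 → 8³ + 4³ + 1³ = 577
577 = (7,1,1)_9 → 7³ + 1³ + 1³ = 345
345 = (4,2,3)_9 → 4³ + 2³ + 3³ = 99
99 = (1,2,0)_9 → 1³ + 2³ + 0³ = 9
9 = (1,0)_9 → 1³ + 0³ = 1  — reached 1.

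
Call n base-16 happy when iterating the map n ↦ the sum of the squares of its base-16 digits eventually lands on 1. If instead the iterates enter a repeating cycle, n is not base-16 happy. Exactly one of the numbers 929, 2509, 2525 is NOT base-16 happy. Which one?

2509

929: 929 → 110 → 232 → 260 → 17 → 2 → 4 → 16 → 1  — reaches 1 (base-16 happy)
2509: 2509 → 394 → 165 → 125 → 218 → 269 → 170 → 200 → 208 → 169 → 181 → 146 → 85 → 50 → 13 → 169  — repeats 169 (not base-16 happy)
2525: 2525 → 419 → 110 → 232 → 260 → 17 → 2 → 4 → 16 → 1  — reaches 1 (base-16 happy)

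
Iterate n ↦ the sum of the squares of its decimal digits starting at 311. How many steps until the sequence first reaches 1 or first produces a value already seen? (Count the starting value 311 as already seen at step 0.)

311 → 3² + 1² + 1² = 11
11 → 1² + 1² = 2
2 → 2² = 4
4 → 4² = 16
16 → 1² + 6² = 37
37 → 3² + 7² = 58
58 → 5² + 8² = 89
89 → 8² + 9² = 145
145 → 1² + 4² + 5² = 42
42 → 4² + 2² = 20
20 → 2² + 0² = 4  — 4 repeats.
That took 11 steps.

11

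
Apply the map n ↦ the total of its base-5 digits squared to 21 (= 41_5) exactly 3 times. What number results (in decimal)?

21 = (4,1)_5 → 4² + 1² = 17
17 = (3,2)_5 → 3² + 2² = 13
13 = (2,3)_5 → 2² + 3² = 13

13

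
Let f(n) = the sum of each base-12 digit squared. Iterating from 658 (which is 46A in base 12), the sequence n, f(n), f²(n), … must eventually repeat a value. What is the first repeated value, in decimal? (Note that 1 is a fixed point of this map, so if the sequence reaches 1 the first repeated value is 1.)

65

658 = (4,6,10)_12 → 4² + 6² + 10² = 152
152 = (1,0,8)_12 → 1² + 0² + 8² = 65
65 = (5,5)_12 → 5² + 5² = 50
50 = (4,2)_12 → 4² + 2² = 20
20 = (1,8)_12 → 1² + 8² = 65  — 65 already appeared earlier.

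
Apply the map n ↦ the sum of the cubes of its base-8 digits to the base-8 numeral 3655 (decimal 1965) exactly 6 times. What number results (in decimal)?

55

1965 = (3,6,5,5)_8 → 3³ + 6³ + 5³ + 5³ = 493
493 = (7,5,5)_8 → 7³ + 5³ + 5³ = 593
593 = (1,1,2,1)_8 → 1³ + 1³ + 2³ + 1³ = 11
11 = (1,3)_8 → 1³ + 3³ = 28
28 = (3,4)_8 → 3³ + 4³ = 91
91 = (1,3,3)_8 → 1³ + 3³ + 3³ = 55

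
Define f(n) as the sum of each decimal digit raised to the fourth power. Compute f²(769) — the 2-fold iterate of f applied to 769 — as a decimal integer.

4738

769 → 7⁴ + 6⁴ + 9⁴ = 2401 + 1296 + 6561 = 10258
10258 → 1⁴ + 0⁴ + 2⁴ + 5⁴ + 8⁴ = 1 + 0 + 16 + 625 + 4096 = 4738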